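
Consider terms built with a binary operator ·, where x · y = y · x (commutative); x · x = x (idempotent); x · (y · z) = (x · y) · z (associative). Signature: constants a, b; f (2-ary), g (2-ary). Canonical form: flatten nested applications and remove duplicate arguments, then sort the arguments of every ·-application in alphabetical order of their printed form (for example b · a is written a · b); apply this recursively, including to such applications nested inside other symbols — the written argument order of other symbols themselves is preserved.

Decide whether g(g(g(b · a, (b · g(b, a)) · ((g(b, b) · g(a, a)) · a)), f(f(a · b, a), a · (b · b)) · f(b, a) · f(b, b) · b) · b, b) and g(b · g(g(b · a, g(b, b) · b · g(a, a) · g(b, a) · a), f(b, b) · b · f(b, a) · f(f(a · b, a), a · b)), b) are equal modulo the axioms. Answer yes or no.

Left:  g(g(g(b · a, (b · g(b, a)) · ((g(b, b) · g(a, a)) · a)), f(f(a · b, a), a · (b · b)) · f(b, a) · f(b, b) · b) · b, b)
  Descend into:  g(g(b · a, (b · g(b, a)) · ((g(b, b) · g(a, a)) · a)), f(f(a · b, a), a · (b · b)) · f(b, a) · f(b, b) · b) · b
  Simplify inside:  g(g(b · a, (b · g(b, a)) · ((g(b, b) · g(a, a)) · a)), f(f(a · b, a), a · (b · b)) · f(b, a) · f(b, b) · b)  →  g(g(a · b, a · b · g(a, a) · g(b, a) · g(b, b)), b · f(b, a) · f(b, b) · f(f(a · b, a), a · b))
  Sort arguments:  b · g(g(a · b, a · b · g(a, a) · g(b, a) · g(b, b)), b · f(b, a) · f(b, b) · f(f(a · b, a), a · b))
  Rebuild:  g(b · g(g(a · b, a · b · g(a, a) · g(b, a) · g(b, b)), b · f(b, a) · f(b, b) · f(f(a · b, a), a · b)), b)
Right:  g(b · g(g(b · a, g(b, b) · b · g(a, a) · g(b, a) · a), f(b, b) · b · f(b, a) · f(f(a · b, a), a · b)), b)
  Descend into:  b · g(g(b · a, g(b, b) · b · g(a, a) · g(b, a) · a), f(b, b) · b · f(b, a) · f(f(a · b, a), a · b))
  Simplify inside:  g(g(b · a, g(b, b) · b · g(a, a) · g(b, a) · a), f(b, b) · b · f(b, a) · f(f(a · b, a), a · b))  →  g(g(a · b, a · b · g(a, a) · g(b, a) · g(b, b)), b · f(b, a) · f(b, b) · f(f(a · b, a), a · b))
  Sort:  b · g(g(a · b, a · b · g(a, a) · g(b, a) · g(b, b)), b · f(b, a) · f(b, b) · f(f(a · b, a), a · b))
  Reassemble:  g(b · g(g(a · b, a · b · g(a, a) · g(b, a) · g(b, b)), b · f(b, a) · f(b, b) · f(f(a · b, a), a · b)), b)

Answer: yes — both canonical forms are g(b · g(g(a · b, a · b · g(a, a) · g(b, a) · g(b, b)), b · f(b, a) · f(b, b) · f(f(a · b, a), a · b)), b)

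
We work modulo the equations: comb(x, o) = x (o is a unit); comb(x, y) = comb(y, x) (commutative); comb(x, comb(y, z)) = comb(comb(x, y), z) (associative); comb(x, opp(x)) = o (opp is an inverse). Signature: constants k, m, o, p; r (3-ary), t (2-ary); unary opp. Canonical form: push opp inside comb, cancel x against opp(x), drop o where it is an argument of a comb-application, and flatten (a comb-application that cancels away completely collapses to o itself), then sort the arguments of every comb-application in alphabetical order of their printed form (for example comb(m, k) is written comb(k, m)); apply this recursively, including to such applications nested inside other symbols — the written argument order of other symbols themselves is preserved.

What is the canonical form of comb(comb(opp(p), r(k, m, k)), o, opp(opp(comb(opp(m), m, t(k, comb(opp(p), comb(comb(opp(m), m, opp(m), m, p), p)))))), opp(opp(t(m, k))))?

Push opp inside:  distribute opp over comb and collapse double opp
Cancel inverse pairs:  m cancels
Combine occurrences:  comb(opp(p), r(k, m, k), t(k, p), t(m, k))

Answer: comb(opp(p), r(k, m, k), t(k, p), t(m, k))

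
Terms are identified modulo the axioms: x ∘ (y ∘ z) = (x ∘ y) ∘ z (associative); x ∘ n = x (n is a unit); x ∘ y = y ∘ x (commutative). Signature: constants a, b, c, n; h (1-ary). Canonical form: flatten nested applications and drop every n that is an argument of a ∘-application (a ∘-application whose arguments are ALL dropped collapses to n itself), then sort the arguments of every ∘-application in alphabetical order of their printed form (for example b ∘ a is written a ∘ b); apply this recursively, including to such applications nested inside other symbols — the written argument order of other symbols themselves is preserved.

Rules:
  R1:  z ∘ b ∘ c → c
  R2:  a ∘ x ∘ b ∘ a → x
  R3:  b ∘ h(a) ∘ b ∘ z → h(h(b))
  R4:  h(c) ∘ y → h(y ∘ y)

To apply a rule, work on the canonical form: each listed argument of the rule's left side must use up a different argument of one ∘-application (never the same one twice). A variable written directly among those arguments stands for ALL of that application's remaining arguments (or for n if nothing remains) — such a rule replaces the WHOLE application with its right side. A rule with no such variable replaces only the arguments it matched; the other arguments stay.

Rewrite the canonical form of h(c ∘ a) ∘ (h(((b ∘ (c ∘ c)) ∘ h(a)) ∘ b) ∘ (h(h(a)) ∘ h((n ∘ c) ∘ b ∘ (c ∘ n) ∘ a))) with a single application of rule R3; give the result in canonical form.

Answer: h(a ∘ b ∘ c ∘ c) ∘ h(a ∘ c) ∘ h(h(a)) ∘ h(h(h(b)))

Derivation:
Canonical form:  h(a ∘ b ∘ c ∘ c) ∘ h(a ∘ c) ∘ h(b ∘ b ∘ c ∘ c ∘ h(a)) ∘ h(h(a))
Match R3:  consume b, b, h(a);  z := c ∘ c
Every leftover argument binds to the variable; the entire application is replaced.
Result:  h(a ∘ b ∘ c ∘ c) ∘ h(a ∘ c) ∘ h(h(a)) ∘ h(h(h(b)))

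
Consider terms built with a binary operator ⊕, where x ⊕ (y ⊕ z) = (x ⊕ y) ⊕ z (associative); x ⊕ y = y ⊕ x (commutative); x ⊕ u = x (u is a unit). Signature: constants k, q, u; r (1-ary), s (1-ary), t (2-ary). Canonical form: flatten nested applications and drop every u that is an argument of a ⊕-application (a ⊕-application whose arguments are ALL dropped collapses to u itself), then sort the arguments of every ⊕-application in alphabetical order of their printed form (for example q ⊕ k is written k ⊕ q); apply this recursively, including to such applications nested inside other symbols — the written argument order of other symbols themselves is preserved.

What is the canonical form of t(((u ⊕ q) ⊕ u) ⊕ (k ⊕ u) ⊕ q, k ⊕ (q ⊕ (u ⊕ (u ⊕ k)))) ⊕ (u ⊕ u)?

Answer: t(k ⊕ q ⊕ q, k ⊕ k ⊕ q)

Derivation:
Un-nest:  t(((u ⊕ q) ⊕ u) ⊕ (k ⊕ u) ⊕ q, k ⊕ (q ⊕ (u ⊕ (u ⊕ k)))) ⊕ u ⊕ u
Simplify inside:  t(((u ⊕ q) ⊕ u) ⊕ (k ⊕ u) ⊕ q, k ⊕ (q ⊕ (u ⊕ (u ⊕ k))))  →  t(k ⊕ q ⊕ q, k ⊕ k ⊕ q)
Drop the unit:  drop u (×2)
Order the arguments:  t(k ⊕ q ⊕ q, k ⊕ k ⊕ q)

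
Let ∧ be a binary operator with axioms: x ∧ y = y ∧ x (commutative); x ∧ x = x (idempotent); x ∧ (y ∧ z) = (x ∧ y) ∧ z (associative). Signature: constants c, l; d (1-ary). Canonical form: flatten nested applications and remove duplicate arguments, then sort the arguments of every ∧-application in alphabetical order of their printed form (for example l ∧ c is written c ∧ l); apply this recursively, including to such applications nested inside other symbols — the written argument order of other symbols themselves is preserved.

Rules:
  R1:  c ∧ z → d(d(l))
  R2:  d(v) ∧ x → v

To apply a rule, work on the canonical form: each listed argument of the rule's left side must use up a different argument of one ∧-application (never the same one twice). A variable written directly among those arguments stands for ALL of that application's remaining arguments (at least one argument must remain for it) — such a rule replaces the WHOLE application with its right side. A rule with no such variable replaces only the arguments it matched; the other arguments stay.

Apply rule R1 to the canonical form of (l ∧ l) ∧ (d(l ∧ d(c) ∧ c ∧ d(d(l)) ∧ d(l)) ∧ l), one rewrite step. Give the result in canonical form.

Answer: d(d(d(l))) ∧ l

Derivation:
Canonical form:  d(c ∧ d(c) ∧ d(d(l)) ∧ d(l) ∧ l) ∧ l
R1 matches:  uses c;  z := d(c) ∧ d(d(l)) ∧ d(l) ∧ l
Every leftover argument binds to the variable; the entire application is replaced.
Result:  d(d(d(l))) ∧ l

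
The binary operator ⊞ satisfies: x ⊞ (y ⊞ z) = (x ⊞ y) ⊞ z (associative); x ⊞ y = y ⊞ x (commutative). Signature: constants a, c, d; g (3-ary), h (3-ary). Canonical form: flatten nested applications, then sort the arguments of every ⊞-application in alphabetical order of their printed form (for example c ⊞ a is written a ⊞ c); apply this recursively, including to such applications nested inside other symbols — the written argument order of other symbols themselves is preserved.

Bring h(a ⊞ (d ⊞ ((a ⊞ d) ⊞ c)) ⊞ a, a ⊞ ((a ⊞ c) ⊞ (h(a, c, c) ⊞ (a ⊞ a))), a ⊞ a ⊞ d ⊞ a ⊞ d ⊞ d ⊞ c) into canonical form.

Answer: h(a ⊞ a ⊞ a ⊞ c ⊞ d ⊞ d, a ⊞ a ⊞ a ⊞ a ⊞ c ⊞ h(a, c, c), a ⊞ a ⊞ a ⊞ c ⊞ d ⊞ d ⊞ d)

Derivation:
Descend into:  a ⊞ ((a ⊞ c) ⊞ (h(a, c, c) ⊞ (a ⊞ a)))
Flatten:  a ⊞ a ⊞ c ⊞ h(a, c, c) ⊞ a ⊞ a
Sort arguments:  a ⊞ a ⊞ a ⊞ a ⊞ c ⊞ h(a, c, c)
Rebuild:  h(a ⊞ a ⊞ a ⊞ c ⊞ d ⊞ d, a ⊞ a ⊞ a ⊞ a ⊞ c ⊞ h(a, c, c), a ⊞ a ⊞ a ⊞ c ⊞ d ⊞ d ⊞ d)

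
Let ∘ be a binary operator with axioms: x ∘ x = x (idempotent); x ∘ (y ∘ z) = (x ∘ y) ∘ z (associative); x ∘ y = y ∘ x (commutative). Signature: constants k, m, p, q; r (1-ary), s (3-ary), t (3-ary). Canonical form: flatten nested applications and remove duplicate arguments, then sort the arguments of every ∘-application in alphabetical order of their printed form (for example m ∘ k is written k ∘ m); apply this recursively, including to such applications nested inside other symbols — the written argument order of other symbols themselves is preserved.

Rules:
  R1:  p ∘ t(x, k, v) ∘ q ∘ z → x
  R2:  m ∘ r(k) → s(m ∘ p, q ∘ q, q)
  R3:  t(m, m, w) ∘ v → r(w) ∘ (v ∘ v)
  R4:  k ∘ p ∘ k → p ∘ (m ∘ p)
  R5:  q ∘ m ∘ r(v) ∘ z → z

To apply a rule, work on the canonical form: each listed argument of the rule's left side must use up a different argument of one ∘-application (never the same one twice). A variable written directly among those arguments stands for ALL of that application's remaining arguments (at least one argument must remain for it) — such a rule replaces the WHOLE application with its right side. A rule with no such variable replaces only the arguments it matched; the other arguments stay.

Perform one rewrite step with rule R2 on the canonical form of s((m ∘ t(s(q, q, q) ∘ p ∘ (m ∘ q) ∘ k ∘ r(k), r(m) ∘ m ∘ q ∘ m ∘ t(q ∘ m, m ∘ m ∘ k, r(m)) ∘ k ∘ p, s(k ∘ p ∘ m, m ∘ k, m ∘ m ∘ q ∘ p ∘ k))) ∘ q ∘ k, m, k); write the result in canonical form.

Canonical form:  s(k ∘ m ∘ q ∘ t(k ∘ m ∘ p ∘ q ∘ r(k) ∘ s(q, q, q), k ∘ m ∘ p ∘ q ∘ r(m) ∘ t(m ∘ q, k ∘ m, r(m)), s(k ∘ m ∘ p, k ∘ m, k ∘ m ∘ p ∘ q)), m, k)
Match R2:  consume m, r(k)
New term:  s(k ∘ m ∘ q ∘ t(k ∘ p ∘ q ∘ s(m ∘ p, q, q) ∘ s(q, q, q), k ∘ m ∘ p ∘ q ∘ r(m) ∘ t(m ∘ q, k ∘ m, r(m)), s(k ∘ m ∘ p, k ∘ m, k ∘ m ∘ p ∘ q)), m, k)

Answer: s(k ∘ m ∘ q ∘ t(k ∘ p ∘ q ∘ s(m ∘ p, q, q) ∘ s(q, q, q), k ∘ m ∘ p ∘ q ∘ r(m) ∘ t(m ∘ q, k ∘ m, r(m)), s(k ∘ m ∘ p, k ∘ m, k ∘ m ∘ p ∘ q)), m, k)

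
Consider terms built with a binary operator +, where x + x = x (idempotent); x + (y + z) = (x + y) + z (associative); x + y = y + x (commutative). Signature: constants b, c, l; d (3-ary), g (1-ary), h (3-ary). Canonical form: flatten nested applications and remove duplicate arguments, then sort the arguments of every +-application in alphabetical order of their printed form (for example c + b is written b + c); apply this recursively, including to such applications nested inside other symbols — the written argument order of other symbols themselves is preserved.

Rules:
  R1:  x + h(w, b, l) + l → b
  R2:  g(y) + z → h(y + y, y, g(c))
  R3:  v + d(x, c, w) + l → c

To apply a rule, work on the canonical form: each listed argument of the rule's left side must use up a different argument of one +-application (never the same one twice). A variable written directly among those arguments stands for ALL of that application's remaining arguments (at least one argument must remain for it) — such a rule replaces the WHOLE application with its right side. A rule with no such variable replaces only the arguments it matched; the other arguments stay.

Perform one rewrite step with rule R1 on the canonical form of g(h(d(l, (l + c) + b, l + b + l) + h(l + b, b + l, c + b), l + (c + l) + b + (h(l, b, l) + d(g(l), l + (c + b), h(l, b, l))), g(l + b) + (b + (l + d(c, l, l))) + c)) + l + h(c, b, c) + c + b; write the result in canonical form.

Canonical form:  b + c + g(h(d(l, b + c + l, b + l) + h(b + l, b + l, b + c), b + c + d(g(l), b + c + l, h(l, b, l)) + h(l, b, l) + l, b + c + d(c, l, l) + g(b + l) + l)) + h(c, b, c) + l
R1 matches:  uses h(l, b, l), l;  w := l, x := b + c + d(g(l), b + c + l, h(l, b, l))
The variable takes the whole remainder — replace the entire application.
Giving:  b + c + g(h(d(l, b + c + l, b + l) + h(b + l, b + l, b + c), b, b + c + d(c, l, l) + g(b + l) + l)) + h(c, b, c) + l

Answer: b + c + g(h(d(l, b + c + l, b + l) + h(b + l, b + l, b + c), b, b + c + d(c, l, l) + g(b + l) + l)) + h(c, b, c) + l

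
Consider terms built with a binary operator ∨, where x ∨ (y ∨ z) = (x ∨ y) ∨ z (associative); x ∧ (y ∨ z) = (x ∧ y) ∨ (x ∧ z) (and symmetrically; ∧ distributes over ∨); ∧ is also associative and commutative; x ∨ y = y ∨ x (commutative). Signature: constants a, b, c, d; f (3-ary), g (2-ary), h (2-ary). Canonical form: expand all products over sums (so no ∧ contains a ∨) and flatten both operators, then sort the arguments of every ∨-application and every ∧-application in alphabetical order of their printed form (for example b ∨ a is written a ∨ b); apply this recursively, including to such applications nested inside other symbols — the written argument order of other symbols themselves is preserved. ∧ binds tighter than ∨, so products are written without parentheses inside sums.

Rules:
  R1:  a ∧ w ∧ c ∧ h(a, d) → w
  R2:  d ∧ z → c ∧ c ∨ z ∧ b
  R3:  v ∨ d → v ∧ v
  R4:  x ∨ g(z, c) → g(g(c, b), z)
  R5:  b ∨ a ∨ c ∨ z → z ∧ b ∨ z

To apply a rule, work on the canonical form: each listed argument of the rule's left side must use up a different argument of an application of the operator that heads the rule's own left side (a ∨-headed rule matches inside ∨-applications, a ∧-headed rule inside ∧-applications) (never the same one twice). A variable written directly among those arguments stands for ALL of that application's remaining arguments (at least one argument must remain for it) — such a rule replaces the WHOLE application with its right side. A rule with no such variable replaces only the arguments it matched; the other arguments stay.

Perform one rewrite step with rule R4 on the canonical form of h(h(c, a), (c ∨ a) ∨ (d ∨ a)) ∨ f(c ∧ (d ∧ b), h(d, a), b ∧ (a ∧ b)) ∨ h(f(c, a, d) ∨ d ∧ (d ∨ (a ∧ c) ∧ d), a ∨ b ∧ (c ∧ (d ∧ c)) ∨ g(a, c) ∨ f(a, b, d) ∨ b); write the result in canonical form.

Canonical form:  f(b ∧ c ∧ d, h(d, a), a ∧ b ∧ b) ∨ h(a ∧ c ∧ d ∧ d ∨ d ∧ d ∨ f(c, a, d), a ∨ b ∨ b ∧ c ∧ c ∧ d ∨ f(a, b, d) ∨ g(a, c)) ∨ h(h(c, a), a ∨ a ∨ c ∨ d)
R4 matches:  uses g(a, c);  x := a ∨ b ∨ b ∧ c ∧ c ∧ d ∨ f(a, b, d), z := a
The variable takes the whole remainder — replace the entire application.
Result:  f(b ∧ c ∧ d, h(d, a), a ∧ b ∧ b) ∨ h(a ∧ c ∧ d ∧ d ∨ d ∧ d ∨ f(c, a, d), g(g(c, b), a)) ∨ h(h(c, a), a ∨ a ∨ c ∨ d)

Answer: f(b ∧ c ∧ d, h(d, a), a ∧ b ∧ b) ∨ h(a ∧ c ∧ d ∧ d ∨ d ∧ d ∨ f(c, a, d), g(g(c, b), a)) ∨ h(h(c, a), a ∨ a ∨ c ∨ d)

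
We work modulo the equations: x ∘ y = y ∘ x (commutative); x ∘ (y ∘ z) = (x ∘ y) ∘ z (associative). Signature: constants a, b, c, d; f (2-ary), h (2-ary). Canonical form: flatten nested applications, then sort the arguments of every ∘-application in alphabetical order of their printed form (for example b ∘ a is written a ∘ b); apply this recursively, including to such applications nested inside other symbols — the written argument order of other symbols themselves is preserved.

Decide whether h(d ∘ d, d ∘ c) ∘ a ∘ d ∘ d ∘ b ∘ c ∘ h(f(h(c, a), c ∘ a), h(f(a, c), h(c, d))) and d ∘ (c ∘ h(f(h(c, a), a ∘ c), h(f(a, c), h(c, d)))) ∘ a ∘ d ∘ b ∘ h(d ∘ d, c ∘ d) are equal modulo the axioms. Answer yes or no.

Left:  h(d ∘ d, d ∘ c) ∘ a ∘ d ∘ d ∘ b ∘ c ∘ h(f(h(c, a), c ∘ a), h(f(a, c), h(c, d)))
  Canonicalize subterm:  h(d ∘ d, d ∘ c)  →  h(d ∘ d, c ∘ d)
  Simplify inside:  h(f(h(c, a), c ∘ a), h(f(a, c), h(c, d)))  →  h(f(h(c, a), a ∘ c), h(f(a, c), h(c, d)))
  Order the arguments:  a ∘ b ∘ c ∘ d ∘ d ∘ h(d ∘ d, c ∘ d) ∘ h(f(h(c, a), a ∘ c), h(f(a, c), h(c, d)))
Right:  d ∘ (c ∘ h(f(h(c, a), a ∘ c), h(f(a, c), h(c, d)))) ∘ a ∘ d ∘ b ∘ h(d ∘ d, c ∘ d)
  Flatten:  d ∘ c ∘ h(f(h(c, a), a ∘ c), h(f(a, c), h(c, d))) ∘ a ∘ d ∘ b ∘ h(d ∘ d, c ∘ d)
  Order the arguments:  a ∘ b ∘ c ∘ d ∘ d ∘ h(d ∘ d, c ∘ d) ∘ h(f(h(c, a), a ∘ c), h(f(a, c), h(c, d)))

Answer: yes — both canonical forms are a ∘ b ∘ c ∘ d ∘ d ∘ h(d ∘ d, c ∘ d) ∘ h(f(h(c, a), a ∘ c), h(f(a, c), h(c, d)))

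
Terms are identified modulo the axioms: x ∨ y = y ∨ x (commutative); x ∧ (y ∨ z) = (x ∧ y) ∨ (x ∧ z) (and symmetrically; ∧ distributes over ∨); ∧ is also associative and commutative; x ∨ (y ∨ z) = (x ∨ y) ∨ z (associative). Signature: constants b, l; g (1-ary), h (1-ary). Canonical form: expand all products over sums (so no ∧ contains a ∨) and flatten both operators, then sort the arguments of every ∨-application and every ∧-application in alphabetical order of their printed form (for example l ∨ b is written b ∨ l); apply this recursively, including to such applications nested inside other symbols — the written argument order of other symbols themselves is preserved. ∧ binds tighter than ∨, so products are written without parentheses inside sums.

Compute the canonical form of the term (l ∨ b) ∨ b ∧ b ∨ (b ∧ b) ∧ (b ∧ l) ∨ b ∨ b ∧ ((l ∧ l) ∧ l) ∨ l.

Un-nest:  l ∨ b ∨ b ∧ b ∨ b ∧ b ∧ b ∧ l ∨ b ∨ b ∧ l ∧ l ∧ l ∨ l
Sort arguments:  b ∨ b ∨ b ∧ b ∨ b ∧ b ∧ b ∧ l ∨ b ∧ l ∧ l ∧ l ∨ l ∨ l

Answer: b ∨ b ∨ b ∧ b ∨ b ∧ b ∧ b ∧ l ∨ b ∧ l ∧ l ∧ l ∨ l ∨ l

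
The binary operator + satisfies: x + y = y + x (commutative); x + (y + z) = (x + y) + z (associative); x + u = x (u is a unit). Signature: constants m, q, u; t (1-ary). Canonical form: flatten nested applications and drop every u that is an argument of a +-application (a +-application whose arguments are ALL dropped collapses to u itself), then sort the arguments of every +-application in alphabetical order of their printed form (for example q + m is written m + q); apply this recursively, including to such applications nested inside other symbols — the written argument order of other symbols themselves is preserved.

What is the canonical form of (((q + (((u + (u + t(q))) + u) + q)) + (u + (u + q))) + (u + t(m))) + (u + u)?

Flatten:  q + u + u + t(q) + u + q + u + u + q + u + t(m) + u + u
Drop the unit:  drop u (×8)
Order the arguments:  q + q + q + t(m) + t(q)

Answer: q + q + q + t(m) + t(q)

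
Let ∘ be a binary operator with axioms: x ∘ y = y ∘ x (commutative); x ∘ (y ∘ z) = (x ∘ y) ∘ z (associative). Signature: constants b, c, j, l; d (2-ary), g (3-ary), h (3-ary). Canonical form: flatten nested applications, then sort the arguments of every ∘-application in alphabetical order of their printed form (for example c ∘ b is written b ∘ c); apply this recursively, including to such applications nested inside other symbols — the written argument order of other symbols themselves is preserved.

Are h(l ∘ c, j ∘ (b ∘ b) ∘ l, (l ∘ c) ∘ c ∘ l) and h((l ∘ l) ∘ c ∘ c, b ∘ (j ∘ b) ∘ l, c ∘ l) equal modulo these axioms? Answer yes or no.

Answer: no — h(c ∘ l, b ∘ b ∘ j ∘ l, c ∘ c ∘ l ∘ l) vs h(c ∘ c ∘ l ∘ l, b ∘ b ∘ j ∘ l, c ∘ l)

Derivation:
Left:  h(l ∘ c, j ∘ (b ∘ b) ∘ l, (l ∘ c) ∘ c ∘ l)
  Focus inside:  (l ∘ c) ∘ c ∘ l
  Merge nested applications:  l ∘ c ∘ c ∘ l
  Sort arguments:  c ∘ c ∘ l ∘ l
  Rebuild:  h(c ∘ l, b ∘ b ∘ j ∘ l, c ∘ c ∘ l ∘ l)
Right:  h((l ∘ l) ∘ c ∘ c, b ∘ (j ∘ b) ∘ l, c ∘ l)
  Work inside:  b ∘ (j ∘ b) ∘ l
  Merge nested applications:  b ∘ j ∘ b ∘ l
  Sort arguments:  b ∘ b ∘ j ∘ l
  Reassemble:  h(c ∘ c ∘ l ∘ l, b ∘ b ∘ j ∘ l, c ∘ l)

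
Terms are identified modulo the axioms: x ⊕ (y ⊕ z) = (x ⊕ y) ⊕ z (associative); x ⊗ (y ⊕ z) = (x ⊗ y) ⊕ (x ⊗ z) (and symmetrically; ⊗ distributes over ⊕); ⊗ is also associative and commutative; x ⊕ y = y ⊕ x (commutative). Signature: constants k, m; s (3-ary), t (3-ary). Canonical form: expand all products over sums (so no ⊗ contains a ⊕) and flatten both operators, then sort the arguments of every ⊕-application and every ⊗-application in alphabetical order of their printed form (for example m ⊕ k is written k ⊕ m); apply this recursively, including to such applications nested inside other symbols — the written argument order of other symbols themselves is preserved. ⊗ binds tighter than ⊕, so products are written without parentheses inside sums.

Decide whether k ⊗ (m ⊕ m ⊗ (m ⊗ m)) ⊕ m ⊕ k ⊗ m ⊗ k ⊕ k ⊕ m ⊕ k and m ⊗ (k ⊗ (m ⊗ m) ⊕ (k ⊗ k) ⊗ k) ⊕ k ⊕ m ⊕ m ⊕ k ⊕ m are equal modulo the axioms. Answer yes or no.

Answer: no — k ⊕ k ⊕ k ⊗ k ⊗ m ⊕ k ⊗ m ⊕ k ⊗ m ⊗ m ⊗ m ⊕ m ⊕ m vs k ⊕ k ⊕ k ⊗ k ⊗ k ⊗ m ⊕ k ⊗ m ⊗ m ⊗ m ⊕ m ⊕ m ⊕ m

Derivation:
Left:  k ⊗ (m ⊕ m ⊗ (m ⊗ m)) ⊕ m ⊕ k ⊗ m ⊗ k ⊕ k ⊕ m ⊕ k
  Distribute:  k ⊗ m ⊕ k ⊗ m ⊗ m ⊗ m ⊕ m ⊕ k ⊗ k ⊗ m ⊕ k ⊕ m ⊕ k
  Order the arguments:  k ⊕ k ⊕ k ⊗ k ⊗ m ⊕ k ⊗ m ⊕ k ⊗ m ⊗ m ⊗ m ⊕ m ⊕ m
Right:  m ⊗ (k ⊗ (m ⊗ m) ⊕ (k ⊗ k) ⊗ k) ⊕ k ⊕ m ⊕ m ⊕ k ⊕ m
  Expand products over sums:  k ⊗ m ⊗ m ⊗ m ⊕ k ⊗ k ⊗ k ⊗ m ⊕ k ⊕ m ⊕ m ⊕ k ⊕ m
  Sort:  k ⊕ k ⊕ k ⊗ k ⊗ k ⊗ m ⊕ k ⊗ m ⊗ m ⊗ m ⊕ m ⊕ m ⊕ m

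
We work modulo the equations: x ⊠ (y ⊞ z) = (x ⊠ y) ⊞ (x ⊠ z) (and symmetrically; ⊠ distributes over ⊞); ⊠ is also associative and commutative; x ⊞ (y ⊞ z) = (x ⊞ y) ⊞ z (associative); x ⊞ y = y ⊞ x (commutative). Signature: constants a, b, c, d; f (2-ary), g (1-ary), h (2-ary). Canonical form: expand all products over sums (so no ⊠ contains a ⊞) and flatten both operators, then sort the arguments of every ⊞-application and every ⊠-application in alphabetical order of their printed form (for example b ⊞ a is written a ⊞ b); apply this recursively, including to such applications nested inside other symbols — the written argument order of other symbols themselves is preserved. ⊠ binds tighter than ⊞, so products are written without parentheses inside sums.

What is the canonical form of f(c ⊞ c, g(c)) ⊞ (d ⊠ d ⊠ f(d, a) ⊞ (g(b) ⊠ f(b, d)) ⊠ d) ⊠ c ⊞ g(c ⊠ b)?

Answer: c ⊠ d ⊠ d ⊠ f(d, a) ⊞ c ⊠ d ⊠ f(b, d) ⊠ g(b) ⊞ f(c ⊞ c, g(c)) ⊞ g(b ⊠ c)

Derivation:
Distribute:  f(c ⊞ c, g(c)) ⊞ c ⊠ d ⊠ d ⊠ f(d, a) ⊞ c ⊠ d ⊠ f(b, d) ⊠ g(b) ⊞ g(b ⊠ c)
Sort arguments:  c ⊠ d ⊠ d ⊠ f(d, a) ⊞ c ⊠ d ⊠ f(b, d) ⊠ g(b) ⊞ f(c ⊞ c, g(c)) ⊞ g(b ⊠ c)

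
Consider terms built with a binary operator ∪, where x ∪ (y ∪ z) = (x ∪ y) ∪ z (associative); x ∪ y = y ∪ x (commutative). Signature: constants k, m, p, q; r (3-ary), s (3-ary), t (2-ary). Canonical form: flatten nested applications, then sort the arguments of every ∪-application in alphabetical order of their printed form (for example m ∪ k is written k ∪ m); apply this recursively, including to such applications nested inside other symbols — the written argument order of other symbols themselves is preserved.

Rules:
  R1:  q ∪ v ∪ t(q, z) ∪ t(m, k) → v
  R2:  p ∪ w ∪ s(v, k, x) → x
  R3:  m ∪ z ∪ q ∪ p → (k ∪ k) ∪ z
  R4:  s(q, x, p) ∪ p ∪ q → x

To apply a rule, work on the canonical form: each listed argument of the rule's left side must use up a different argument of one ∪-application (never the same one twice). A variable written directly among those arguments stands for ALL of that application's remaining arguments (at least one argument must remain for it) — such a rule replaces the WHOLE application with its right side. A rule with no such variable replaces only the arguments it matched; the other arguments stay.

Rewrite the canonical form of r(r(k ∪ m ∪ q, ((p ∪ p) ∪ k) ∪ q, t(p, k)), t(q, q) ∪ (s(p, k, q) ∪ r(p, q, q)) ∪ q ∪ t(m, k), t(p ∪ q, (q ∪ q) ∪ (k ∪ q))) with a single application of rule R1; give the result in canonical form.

Answer: r(r(k ∪ m ∪ q, k ∪ p ∪ p ∪ q, t(p, k)), r(p, q, q) ∪ s(p, k, q), t(p ∪ q, k ∪ q ∪ q ∪ q))

Derivation:
Canonical form:  r(r(k ∪ m ∪ q, k ∪ p ∪ p ∪ q, t(p, k)), q ∪ r(p, q, q) ∪ s(p, k, q) ∪ t(m, k) ∪ t(q, q), t(p ∪ q, k ∪ q ∪ q ∪ q))
R1 matches:  uses q, t(m, k), t(q, q);  v := r(p, q, q) ∪ s(p, k, q), z := q
The variable takes the whole remainder — replace the entire application.
Result:  r(r(k ∪ m ∪ q, k ∪ p ∪ p ∪ q, t(p, k)), r(p, q, q) ∪ s(p, k, q), t(p ∪ q, k ∪ q ∪ q ∪ q))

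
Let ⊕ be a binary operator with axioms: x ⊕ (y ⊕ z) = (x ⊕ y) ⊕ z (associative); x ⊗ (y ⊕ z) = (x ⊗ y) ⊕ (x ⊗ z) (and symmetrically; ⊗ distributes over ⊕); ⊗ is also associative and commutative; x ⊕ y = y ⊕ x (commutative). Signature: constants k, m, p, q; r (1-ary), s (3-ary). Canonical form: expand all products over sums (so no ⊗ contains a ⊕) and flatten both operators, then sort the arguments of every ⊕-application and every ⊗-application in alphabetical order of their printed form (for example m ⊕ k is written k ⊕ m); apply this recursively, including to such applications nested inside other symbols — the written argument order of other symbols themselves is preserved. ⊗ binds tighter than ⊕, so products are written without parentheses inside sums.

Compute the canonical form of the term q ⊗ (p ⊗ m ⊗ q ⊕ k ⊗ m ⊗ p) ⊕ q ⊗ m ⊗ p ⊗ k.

Answer: k ⊗ m ⊗ p ⊗ q ⊕ k ⊗ m ⊗ p ⊗ q ⊕ m ⊗ p ⊗ q ⊗ q

Derivation:
Distribute:  m ⊗ p ⊗ q ⊗ q ⊕ k ⊗ m ⊗ p ⊗ q ⊕ k ⊗ m ⊗ p ⊗ q
Sort arguments:  k ⊗ m ⊗ p ⊗ q ⊕ k ⊗ m ⊗ p ⊗ q ⊕ m ⊗ p ⊗ q ⊗ q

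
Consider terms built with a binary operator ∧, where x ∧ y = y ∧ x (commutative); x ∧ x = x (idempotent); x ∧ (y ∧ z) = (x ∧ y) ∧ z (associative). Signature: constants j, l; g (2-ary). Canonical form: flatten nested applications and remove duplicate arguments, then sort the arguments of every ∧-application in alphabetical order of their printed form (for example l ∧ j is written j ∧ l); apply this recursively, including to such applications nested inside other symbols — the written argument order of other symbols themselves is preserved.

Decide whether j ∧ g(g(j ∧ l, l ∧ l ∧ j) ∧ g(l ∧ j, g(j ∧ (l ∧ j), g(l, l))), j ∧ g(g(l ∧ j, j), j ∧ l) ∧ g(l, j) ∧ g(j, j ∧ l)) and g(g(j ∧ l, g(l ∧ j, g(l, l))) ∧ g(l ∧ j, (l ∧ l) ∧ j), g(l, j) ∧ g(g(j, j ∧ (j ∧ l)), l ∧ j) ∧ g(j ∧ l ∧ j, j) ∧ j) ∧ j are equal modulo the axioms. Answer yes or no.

Answer: no — g(g(j ∧ l, g(j ∧ l, g(l, l))) ∧ g(j ∧ l, j ∧ l), g(g(j ∧ l, j), j ∧ l) ∧ g(j, j ∧ l) ∧ g(l, j) ∧ j) ∧ j vs g(g(j ∧ l, g(j ∧ l, g(l, l))) ∧ g(j ∧ l, j ∧ l), g(g(j, j ∧ l), j ∧ l) ∧ g(j ∧ l, j) ∧ g(l, j) ∧ j) ∧ j

Derivation:
Left:  j ∧ g(g(j ∧ l, l ∧ l ∧ j) ∧ g(l ∧ j, g(j ∧ (l ∧ j), g(l, l))), j ∧ g(g(l ∧ j, j), j ∧ l) ∧ g(l, j) ∧ g(j, j ∧ l))
  Simplify inside:  g(g(j ∧ l, l ∧ l ∧ j) ∧ g(l ∧ j, g(j ∧ (l ∧ j), g(l, l))), j ∧ g(g(l ∧ j, j), j ∧ l) ∧ g(l, j) ∧ g(j, j ∧ l))  →  g(g(j ∧ l, g(j ∧ l, g(l, l))) ∧ g(j ∧ l, j ∧ l), g(g(j ∧ l, j), j ∧ l) ∧ g(j, j ∧ l) ∧ g(l, j) ∧ j)
  Sort:  g(g(j ∧ l, g(j ∧ l, g(l, l))) ∧ g(j ∧ l, j ∧ l), g(g(j ∧ l, j), j ∧ l) ∧ g(j, j ∧ l) ∧ g(l, j) ∧ j) ∧ j
Right:  g(g(j ∧ l, g(l ∧ j, g(l, l))) ∧ g(l ∧ j, (l ∧ l) ∧ j), g(l, j) ∧ g(g(j, j ∧ (j ∧ l)), l ∧ j) ∧ g(j ∧ l ∧ j, j) ∧ j) ∧ j
  Simplify inside:  g(g(j ∧ l, g(l ∧ j, g(l, l))) ∧ g(l ∧ j, (l ∧ l) ∧ j), g(l, j) ∧ g(g(j, j ∧ (j ∧ l)), l ∧ j) ∧ g(j ∧ l ∧ j, j) ∧ j)  →  g(g(j ∧ l, g(j ∧ l, g(l, l))) ∧ g(j ∧ l, j ∧ l), g(g(j, j ∧ l), j ∧ l) ∧ g(j ∧ l, j) ∧ g(l, j) ∧ j)
  Sort arguments:  g(g(j ∧ l, g(j ∧ l, g(l, l))) ∧ g(j ∧ l, j ∧ l), g(g(j, j ∧ l), j ∧ l) ∧ g(j ∧ l, j) ∧ g(l, j) ∧ j) ∧ j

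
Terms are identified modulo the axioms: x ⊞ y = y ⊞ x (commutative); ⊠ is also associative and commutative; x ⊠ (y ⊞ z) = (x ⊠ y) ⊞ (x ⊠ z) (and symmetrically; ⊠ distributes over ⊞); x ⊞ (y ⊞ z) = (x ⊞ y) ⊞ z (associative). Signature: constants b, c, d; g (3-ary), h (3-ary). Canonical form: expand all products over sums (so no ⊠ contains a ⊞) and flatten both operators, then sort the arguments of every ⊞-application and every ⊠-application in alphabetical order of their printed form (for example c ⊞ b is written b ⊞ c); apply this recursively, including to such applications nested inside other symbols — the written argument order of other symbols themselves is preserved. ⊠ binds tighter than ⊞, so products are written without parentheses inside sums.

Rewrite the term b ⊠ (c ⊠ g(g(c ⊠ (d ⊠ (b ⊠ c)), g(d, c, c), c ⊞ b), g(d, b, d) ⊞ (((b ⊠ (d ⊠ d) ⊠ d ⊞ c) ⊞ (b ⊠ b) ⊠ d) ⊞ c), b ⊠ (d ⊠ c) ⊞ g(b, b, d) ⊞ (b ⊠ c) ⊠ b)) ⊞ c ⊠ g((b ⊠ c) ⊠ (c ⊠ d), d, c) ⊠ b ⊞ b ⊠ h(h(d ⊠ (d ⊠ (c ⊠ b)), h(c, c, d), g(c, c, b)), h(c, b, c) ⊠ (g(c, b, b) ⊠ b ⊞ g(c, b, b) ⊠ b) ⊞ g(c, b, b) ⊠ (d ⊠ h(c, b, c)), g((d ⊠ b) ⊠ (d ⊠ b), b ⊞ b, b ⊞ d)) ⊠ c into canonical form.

Expand products over sums:  b ⊠ c ⊠ g(g(b ⊠ c ⊠ c ⊠ d, g(d, c, c), b ⊞ c), b ⊠ b ⊠ d ⊞ b ⊠ d ⊠ d ⊠ d ⊞ c ⊞ c ⊞ g(d, b, d), b ⊠ b ⊠ c ⊞ b ⊠ c ⊠ d ⊞ g(b, b, d)) ⊞ b ⊠ c ⊠ g(b ⊠ c ⊠ c ⊠ d, d, c) ⊞ b ⊠ c ⊠ h(h(b ⊠ c ⊠ d ⊠ d, h(c, c, d), g(c, c, b)), b ⊠ g(c, b, b) ⊠ h(c, b, c) ⊞ b ⊠ g(c, b, b) ⊠ h(c, b, c) ⊞ d ⊠ g(c, b, b) ⊠ h(c, b, c), g(b ⊠ b ⊠ d ⊠ d, b ⊞ b, b ⊞ d))
Sort:  b ⊠ c ⊠ g(b ⊠ c ⊠ c ⊠ d, d, c) ⊞ b ⊠ c ⊠ g(g(b ⊠ c ⊠ c ⊠ d, g(d, c, c), b ⊞ c), b ⊠ b ⊠ d ⊞ b ⊠ d ⊠ d ⊠ d ⊞ c ⊞ c ⊞ g(d, b, d), b ⊠ b ⊠ c ⊞ b ⊠ c ⊠ d ⊞ g(b, b, d)) ⊞ b ⊠ c ⊠ h(h(b ⊠ c ⊠ d ⊠ d, h(c, c, d), g(c, c, b)), b ⊠ g(c, b, b) ⊠ h(c, b, c) ⊞ b ⊠ g(c, b, b) ⊠ h(c, b, c) ⊞ d ⊠ g(c, b, b) ⊠ h(c, b, c), g(b ⊠ b ⊠ d ⊠ d, b ⊞ b, b ⊞ d))

Answer: b ⊠ c ⊠ g(b ⊠ c ⊠ c ⊠ d, d, c) ⊞ b ⊠ c ⊠ g(g(b ⊠ c ⊠ c ⊠ d, g(d, c, c), b ⊞ c), b ⊠ b ⊠ d ⊞ b ⊠ d ⊠ d ⊠ d ⊞ c ⊞ c ⊞ g(d, b, d), b ⊠ b ⊠ c ⊞ b ⊠ c ⊠ d ⊞ g(b, b, d)) ⊞ b ⊠ c ⊠ h(h(b ⊠ c ⊠ d ⊠ d, h(c, c, d), g(c, c, b)), b ⊠ g(c, b, b) ⊠ h(c, b, c) ⊞ b ⊠ g(c, b, b) ⊠ h(c, b, c) ⊞ d ⊠ g(c, b, b) ⊠ h(c, b, c), g(b ⊠ b ⊠ d ⊠ d, b ⊞ b, b ⊞ d))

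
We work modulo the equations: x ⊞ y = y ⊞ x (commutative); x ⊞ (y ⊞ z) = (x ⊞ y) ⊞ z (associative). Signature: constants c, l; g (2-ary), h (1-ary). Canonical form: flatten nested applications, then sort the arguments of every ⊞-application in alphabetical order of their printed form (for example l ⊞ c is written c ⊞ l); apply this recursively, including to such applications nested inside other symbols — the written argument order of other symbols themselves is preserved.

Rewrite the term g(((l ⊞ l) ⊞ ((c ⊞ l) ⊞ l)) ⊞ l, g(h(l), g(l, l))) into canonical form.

Work inside:  ((l ⊞ l) ⊞ ((c ⊞ l) ⊞ l)) ⊞ l
Un-nest:  l ⊞ l ⊞ c ⊞ l ⊞ l ⊞ l
Order the arguments:  c ⊞ l ⊞ l ⊞ l ⊞ l ⊞ l
Put back:  g(c ⊞ l ⊞ l ⊞ l ⊞ l ⊞ l, g(h(l), g(l, l)))

Answer: g(c ⊞ l ⊞ l ⊞ l ⊞ l ⊞ l, g(h(l), g(l, l)))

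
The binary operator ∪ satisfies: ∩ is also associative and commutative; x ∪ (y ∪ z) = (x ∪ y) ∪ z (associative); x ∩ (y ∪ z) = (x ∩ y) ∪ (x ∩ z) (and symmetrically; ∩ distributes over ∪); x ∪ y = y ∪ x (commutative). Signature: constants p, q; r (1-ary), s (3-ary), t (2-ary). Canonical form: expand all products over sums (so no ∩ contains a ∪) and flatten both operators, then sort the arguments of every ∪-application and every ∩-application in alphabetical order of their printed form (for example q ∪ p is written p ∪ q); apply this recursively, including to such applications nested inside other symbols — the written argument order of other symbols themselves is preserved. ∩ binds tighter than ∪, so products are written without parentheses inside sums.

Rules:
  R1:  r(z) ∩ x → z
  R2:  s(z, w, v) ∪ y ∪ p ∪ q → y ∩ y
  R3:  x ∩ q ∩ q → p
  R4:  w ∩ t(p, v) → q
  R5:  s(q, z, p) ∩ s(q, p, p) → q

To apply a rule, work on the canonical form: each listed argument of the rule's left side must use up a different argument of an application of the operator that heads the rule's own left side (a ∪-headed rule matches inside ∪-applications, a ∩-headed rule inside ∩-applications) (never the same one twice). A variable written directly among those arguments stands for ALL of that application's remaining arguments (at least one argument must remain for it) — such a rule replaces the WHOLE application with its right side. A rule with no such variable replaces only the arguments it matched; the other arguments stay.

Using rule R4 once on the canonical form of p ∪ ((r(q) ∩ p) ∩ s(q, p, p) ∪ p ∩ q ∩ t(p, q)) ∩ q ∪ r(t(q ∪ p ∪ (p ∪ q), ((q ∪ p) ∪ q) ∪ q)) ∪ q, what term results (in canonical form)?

Canonical form:  p ∪ p ∩ q ∩ q ∩ t(p, q) ∪ p ∩ q ∩ r(q) ∩ s(q, p, p) ∪ q ∪ r(t(p ∪ p ∪ q ∪ q, p ∪ q ∪ q ∪ q))
R4 matches:  uses t(p, q);  v := q, w := p ∩ q ∩ q
The extension variable absorbs all remaining arguments, so the whole application is rewritten.
Giving:  p ∪ p ∩ q ∩ r(q) ∩ s(q, p, p) ∪ q ∪ q ∪ r(t(p ∪ p ∪ q ∪ q, p ∪ q ∪ q ∪ q))

Answer: p ∪ p ∩ q ∩ r(q) ∩ s(q, p, p) ∪ q ∪ q ∪ r(t(p ∪ p ∪ q ∪ q, p ∪ q ∪ q ∪ q))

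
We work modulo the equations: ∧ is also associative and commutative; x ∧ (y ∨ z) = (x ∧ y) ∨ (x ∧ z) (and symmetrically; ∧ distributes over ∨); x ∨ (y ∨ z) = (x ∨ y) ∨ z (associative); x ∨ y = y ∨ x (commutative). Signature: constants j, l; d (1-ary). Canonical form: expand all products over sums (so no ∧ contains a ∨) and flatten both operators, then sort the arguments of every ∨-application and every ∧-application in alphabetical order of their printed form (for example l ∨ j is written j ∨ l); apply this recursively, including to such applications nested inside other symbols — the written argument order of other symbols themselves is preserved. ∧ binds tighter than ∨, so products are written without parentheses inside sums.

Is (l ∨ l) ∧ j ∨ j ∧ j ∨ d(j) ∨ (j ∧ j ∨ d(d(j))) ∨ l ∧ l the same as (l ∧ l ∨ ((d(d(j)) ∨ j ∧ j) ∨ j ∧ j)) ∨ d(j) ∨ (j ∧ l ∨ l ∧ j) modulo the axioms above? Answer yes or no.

Answer: yes — both canonical forms are d(d(j)) ∨ d(j) ∨ j ∧ j ∨ j ∧ j ∨ j ∧ l ∨ j ∧ l ∨ l ∧ l

Derivation:
Left:  (l ∨ l) ∧ j ∨ j ∧ j ∨ d(j) ∨ (j ∧ j ∨ d(d(j))) ∨ l ∧ l
  Expand products over sums:  j ∧ l ∨ j ∧ l ∨ j ∧ j ∨ d(j) ∨ j ∧ j ∨ d(d(j)) ∨ l ∧ l
  Sort:  d(d(j)) ∨ d(j) ∨ j ∧ j ∨ j ∧ j ∨ j ∧ l ∨ j ∧ l ∨ l ∧ l
Right:  (l ∧ l ∨ ((d(d(j)) ∨ j ∧ j) ∨ j ∧ j)) ∨ d(j) ∨ (j ∧ l ∨ l ∧ j)
  Un-nest:  l ∧ l ∨ d(d(j)) ∨ j ∧ j ∨ j ∧ j ∨ d(j) ∨ j ∧ l ∨ j ∧ l
  Order the arguments:  d(d(j)) ∨ d(j) ∨ j ∧ j ∨ j ∧ j ∨ j ∧ l ∨ j ∧ l ∨ l ∧ l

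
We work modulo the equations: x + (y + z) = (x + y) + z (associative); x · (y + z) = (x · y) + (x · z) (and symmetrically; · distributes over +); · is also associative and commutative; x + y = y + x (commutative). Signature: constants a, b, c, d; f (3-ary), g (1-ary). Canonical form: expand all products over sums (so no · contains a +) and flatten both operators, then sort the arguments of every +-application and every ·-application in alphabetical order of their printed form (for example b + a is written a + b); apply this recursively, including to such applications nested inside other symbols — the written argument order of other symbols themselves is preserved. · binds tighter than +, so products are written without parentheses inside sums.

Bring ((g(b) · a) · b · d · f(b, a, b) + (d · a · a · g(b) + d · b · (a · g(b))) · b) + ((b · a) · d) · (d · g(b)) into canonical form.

Answer: a · a · b · d · g(b) + a · b · b · d · g(b) + a · b · d · d · g(b) + a · b · d · f(b, a, b) · g(b)

Derivation:
Expand:  a · b · d · f(b, a, b) · g(b) + a · a · b · d · g(b) + a · b · b · d · g(b) + a · b · d · d · g(b)
Sort:  a · a · b · d · g(b) + a · b · b · d · g(b) + a · b · d · d · g(b) + a · b · d · f(b, a, b) · g(b)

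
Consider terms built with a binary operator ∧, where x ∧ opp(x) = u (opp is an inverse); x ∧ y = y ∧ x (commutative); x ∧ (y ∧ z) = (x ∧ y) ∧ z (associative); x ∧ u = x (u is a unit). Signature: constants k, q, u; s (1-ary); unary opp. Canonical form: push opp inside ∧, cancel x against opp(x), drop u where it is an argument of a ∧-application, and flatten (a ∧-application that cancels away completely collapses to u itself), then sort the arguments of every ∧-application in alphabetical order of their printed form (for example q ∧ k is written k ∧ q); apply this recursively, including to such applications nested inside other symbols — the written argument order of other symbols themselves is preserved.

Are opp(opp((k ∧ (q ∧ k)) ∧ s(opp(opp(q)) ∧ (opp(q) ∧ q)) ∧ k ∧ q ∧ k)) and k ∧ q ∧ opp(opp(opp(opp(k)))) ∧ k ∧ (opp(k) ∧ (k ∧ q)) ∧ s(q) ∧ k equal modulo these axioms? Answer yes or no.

Answer: yes — both canonical forms are k ∧ k ∧ k ∧ k ∧ q ∧ q ∧ s(q)

Derivation:
Left:  opp(opp((k ∧ (q ∧ k)) ∧ s(opp(opp(q)) ∧ (opp(q) ∧ q)) ∧ k ∧ q ∧ k))
  Push opp inside:  distribute opp over ∧ and collapse double opp
  Collect terms:  k ∧ k ∧ k ∧ k ∧ q ∧ q ∧ s(q)
Right:  k ∧ q ∧ opp(opp(opp(opp(k)))) ∧ k ∧ (opp(k) ∧ (k ∧ q)) ∧ s(q) ∧ k
  Push opp inside:  distribute opp over ∧ and collapse double opp
  Collect:  k ∧ k ∧ k ∧ k ∧ q ∧ q ∧ s(q)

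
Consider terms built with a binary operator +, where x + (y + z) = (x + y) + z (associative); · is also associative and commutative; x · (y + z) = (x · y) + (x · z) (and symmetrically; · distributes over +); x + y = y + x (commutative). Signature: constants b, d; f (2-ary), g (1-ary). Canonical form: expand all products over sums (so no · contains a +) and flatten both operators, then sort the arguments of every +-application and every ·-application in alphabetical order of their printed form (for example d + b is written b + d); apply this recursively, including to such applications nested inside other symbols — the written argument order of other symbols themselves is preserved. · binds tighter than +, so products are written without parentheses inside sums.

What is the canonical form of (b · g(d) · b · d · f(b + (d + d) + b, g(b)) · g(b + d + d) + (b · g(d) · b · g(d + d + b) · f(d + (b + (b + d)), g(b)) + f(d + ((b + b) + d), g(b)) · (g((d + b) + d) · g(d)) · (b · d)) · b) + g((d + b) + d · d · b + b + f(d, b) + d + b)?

Expand:  b · b · d · f(b + b + d + d, g(b)) · g(b + d + d) · g(d) + b · b · b · f(b + b + d + d, g(b)) · g(b + d + d) · g(d) + b · b · d · f(b + b + d + d, g(b)) · g(b + d + d) · g(d) + g(b + b + b + b · d · d + d + d + f(d, b))
Order the arguments:  b · b · b · f(b + b + d + d, g(b)) · g(b + d + d) · g(d) + b · b · d · f(b + b + d + d, g(b)) · g(b + d + d) · g(d) + b · b · d · f(b + b + d + d, g(b)) · g(b + d + d) · g(d) + g(b + b + b + b · d · d + d + d + f(d, b))

Answer: b · b · b · f(b + b + d + d, g(b)) · g(b + d + d) · g(d) + b · b · d · f(b + b + d + d, g(b)) · g(b + d + d) · g(d) + b · b · d · f(b + b + d + d, g(b)) · g(b + d + d) · g(d) + g(b + b + b + b · d · d + d + d + f(d, b))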